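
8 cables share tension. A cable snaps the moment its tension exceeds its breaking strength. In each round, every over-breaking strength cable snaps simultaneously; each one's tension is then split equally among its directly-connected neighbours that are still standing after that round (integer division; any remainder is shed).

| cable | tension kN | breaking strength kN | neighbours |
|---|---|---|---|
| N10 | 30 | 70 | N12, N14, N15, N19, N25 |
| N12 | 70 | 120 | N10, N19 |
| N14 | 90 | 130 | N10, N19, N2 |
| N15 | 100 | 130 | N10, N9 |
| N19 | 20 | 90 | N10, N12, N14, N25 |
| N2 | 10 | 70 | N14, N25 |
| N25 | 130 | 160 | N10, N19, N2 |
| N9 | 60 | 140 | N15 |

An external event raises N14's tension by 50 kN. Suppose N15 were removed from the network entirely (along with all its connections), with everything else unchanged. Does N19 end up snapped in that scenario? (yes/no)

With N15 removed:
Round 1 — N14 at 140 > 130. N14 snaps.
  N14 sheds 140 kN to N10, N19, N2: 46 each (2 lost).
    N10: 30+46 = 76 > 70
    N19: 20+46 = 66 ≤ 90
    N2: 10+46 = 56 ≤ 70
Round 2 — N10 snaps.
  N10 sheds 76 kN to N12, N19, N25: 25 each (1 lost).
    N12: 70+25 = 95 ≤ 120
    N19: 66+25 = 91 > 90
    N25: 130+25 = 155 ≤ 160
Round 3 — N19 snaps.
  N19 sheds 91 kN to N12, N25: 45 each (1 lost).
    N12: 95+45 = 140 > 120
    N25: 155+45 = 200 > 160
Round 4 — N12, N25 snap.
  N12 sheds 140 kN: no online neighbours, lost.
  N25 sheds 200 kN to N2: 200 each.
    N2: 56+200 = 256 > 70
Round 5 — N2 snaps.
  N2 sheds 256 kN: no online neighbours, lost.
No further breaks.

yes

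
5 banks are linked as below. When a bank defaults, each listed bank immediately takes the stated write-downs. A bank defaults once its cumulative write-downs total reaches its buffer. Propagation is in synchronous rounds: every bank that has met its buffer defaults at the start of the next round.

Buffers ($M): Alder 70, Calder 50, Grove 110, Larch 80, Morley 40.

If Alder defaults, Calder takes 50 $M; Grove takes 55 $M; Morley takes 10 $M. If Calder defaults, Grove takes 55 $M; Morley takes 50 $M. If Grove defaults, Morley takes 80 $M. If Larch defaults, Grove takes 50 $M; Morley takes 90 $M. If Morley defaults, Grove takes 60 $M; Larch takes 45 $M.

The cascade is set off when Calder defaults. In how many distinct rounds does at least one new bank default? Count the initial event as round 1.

Round 1 — Calder defaults (initial).
  Grove: +55 → 55 < 110
  Morley: +50 → 50 ≥ 40
Round 2 — Morley defaults.
  Grove: +60 → 115 ≥ 110
  Larch: +45 → 45 < 80
Round 3 — Grove defaults.
No further defaults.

3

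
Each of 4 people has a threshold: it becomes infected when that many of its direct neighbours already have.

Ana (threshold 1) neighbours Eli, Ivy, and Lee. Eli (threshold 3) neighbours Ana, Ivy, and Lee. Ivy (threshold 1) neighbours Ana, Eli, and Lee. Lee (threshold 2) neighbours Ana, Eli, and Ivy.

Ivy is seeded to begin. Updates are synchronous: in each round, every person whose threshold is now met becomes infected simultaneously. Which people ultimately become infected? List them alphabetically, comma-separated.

Round 1 — Ivy becomes infected (initial).
Round 2 — checking thresholds:
  Ana: 1 of 3 neighbours ≥ 1, becomes infected.
  Eli: 1 of 3 neighbours < 3, not yet.
  Lee: 1 of 3 neighbours < 2, not yet.
Round 3 — checking thresholds:
  Eli: 2 of 3 neighbours < 3, not yet.
  Lee: 2 of 3 neighbours ≥ 2, becomes infected.
Round 4 — checking thresholds:
  Eli: 3 of 3 neighbours ≥ 3, becomes infected.
Round 5 — no new infections; cascade stops.

Ana, Eli, Ivy, Lee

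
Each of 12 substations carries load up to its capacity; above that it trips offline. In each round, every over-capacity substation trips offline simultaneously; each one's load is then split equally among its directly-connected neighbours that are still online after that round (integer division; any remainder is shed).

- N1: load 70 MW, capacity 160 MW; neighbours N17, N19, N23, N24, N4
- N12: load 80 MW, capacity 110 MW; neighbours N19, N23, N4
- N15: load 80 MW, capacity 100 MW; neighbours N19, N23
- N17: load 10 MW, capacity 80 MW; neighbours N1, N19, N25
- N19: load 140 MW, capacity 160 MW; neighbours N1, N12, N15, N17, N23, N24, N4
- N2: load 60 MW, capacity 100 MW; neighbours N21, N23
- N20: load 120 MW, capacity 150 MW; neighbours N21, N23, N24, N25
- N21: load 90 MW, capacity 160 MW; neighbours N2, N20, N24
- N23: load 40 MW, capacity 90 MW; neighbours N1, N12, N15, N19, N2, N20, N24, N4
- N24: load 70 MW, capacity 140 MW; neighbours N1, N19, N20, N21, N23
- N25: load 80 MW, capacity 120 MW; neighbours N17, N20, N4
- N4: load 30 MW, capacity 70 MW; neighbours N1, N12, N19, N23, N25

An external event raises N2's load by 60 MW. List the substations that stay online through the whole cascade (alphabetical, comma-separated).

Round 1 — N2 at 120 > 100. N2 trips offline.
  N2 sheds 120 MW to N21, N23: 60 each.
    N21: 90+60 = 150 ≤ 160
    N23: 40+60 = 100 > 90
Round 2 — N23 trips offline.
  N23 sheds 100 MW to N1, N12, N15, N19, N20, N24, N4: 14 each (2 lost).
    N1: 70+14 = 84 ≤ 160
    N12: 80+14 = 94 ≤ 110
    N15: 80+14 = 94 ≤ 100
    N19: 140+14 = 154 ≤ 160
    N20: 120+14 = 134 ≤ 150
    N24: 70+14 = 84 ≤ 140
    N4: 30+14 = 44 ≤ 70
No further trips.

N1, N12, N15, N17, N19, N20, N21, N24, N25, N4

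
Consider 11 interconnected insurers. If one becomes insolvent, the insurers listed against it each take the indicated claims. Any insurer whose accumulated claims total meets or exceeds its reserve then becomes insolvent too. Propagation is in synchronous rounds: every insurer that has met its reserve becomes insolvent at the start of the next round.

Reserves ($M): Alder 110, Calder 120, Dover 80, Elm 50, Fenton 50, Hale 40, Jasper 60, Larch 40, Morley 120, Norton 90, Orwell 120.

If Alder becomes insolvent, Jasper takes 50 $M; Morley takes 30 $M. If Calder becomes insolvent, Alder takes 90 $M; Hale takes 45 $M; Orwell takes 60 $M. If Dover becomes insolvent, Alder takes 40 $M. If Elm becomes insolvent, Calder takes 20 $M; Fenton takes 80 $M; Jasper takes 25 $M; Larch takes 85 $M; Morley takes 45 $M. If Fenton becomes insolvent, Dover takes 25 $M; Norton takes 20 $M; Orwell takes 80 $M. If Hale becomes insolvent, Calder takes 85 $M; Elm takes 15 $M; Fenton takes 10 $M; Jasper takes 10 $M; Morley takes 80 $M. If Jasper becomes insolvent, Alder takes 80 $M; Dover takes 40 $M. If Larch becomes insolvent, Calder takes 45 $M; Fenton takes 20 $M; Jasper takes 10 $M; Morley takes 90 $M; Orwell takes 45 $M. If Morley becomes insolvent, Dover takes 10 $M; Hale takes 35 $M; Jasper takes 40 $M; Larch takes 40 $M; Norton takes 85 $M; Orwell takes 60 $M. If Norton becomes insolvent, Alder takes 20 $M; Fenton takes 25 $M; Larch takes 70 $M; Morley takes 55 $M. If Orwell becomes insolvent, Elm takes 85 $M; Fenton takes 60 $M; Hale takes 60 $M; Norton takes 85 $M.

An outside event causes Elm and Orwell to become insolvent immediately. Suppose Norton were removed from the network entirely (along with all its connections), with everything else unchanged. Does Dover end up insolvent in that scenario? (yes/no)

With Norton removed:
Round 1 — Elm, Orwell become insolvent (initial).
  Calder: +20 → 20 < 120
  Fenton: +80+60 → 140 ≥ 50
  Hale: +60 → 60 ≥ 40
  Jasper: +25 → 25 < 60
  Larch: +85 → 85 ≥ 40
  Morley: +45 → 45 < 120
Round 2 — Fenton, Hale, Larch become insolvent.
  Calder: +85+45 → 150 ≥ 120
  Dover: +25 → 25 < 80
  Jasper: +10+10 → 45 < 60
  Morley: +80+90 → 215 ≥ 120
Round 3 — Calder, Morley become insolvent.
  Alder: +90 → 90 < 110
  Dover: +10 → 35 < 80
  Jasper: +40 → 85 ≥ 60
Round 4 — Jasper becomes insolvent.
  Alder: +80 → 170 ≥ 110
  Dover: +40 → 75 < 80
Round 5 — Alder becomes insolvent.
No further insolvencies.

no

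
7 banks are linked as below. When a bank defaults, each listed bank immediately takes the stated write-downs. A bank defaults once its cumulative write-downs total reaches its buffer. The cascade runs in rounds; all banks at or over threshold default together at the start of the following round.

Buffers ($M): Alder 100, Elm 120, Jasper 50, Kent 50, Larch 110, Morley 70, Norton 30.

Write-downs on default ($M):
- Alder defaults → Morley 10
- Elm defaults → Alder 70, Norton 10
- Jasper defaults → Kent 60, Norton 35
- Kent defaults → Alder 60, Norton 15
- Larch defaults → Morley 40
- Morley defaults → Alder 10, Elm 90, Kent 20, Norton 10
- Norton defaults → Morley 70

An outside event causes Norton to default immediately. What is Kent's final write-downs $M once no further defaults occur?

Round 1 — Norton defaults (initial).
  Morley: +70 → 70 ≥ 70
Round 2 — Morley defaults.
  Alder: +10 → 10 < 100
  Elm: +90 → 90 < 120
  Kent: +20 → 20 < 50
No further defaults.

20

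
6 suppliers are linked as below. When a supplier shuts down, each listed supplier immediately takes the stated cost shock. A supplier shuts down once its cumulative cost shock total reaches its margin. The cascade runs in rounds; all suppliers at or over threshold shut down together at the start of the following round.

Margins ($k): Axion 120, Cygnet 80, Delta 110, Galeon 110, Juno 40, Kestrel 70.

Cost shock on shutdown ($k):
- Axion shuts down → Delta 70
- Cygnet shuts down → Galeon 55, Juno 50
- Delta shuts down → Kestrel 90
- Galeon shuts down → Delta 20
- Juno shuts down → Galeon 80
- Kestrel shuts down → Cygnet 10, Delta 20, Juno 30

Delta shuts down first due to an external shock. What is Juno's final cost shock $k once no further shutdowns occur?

30

Round 1 — Delta shuts down (initial).
  Kestrel: +90 → 90 ≥ 70
Round 2 — Kestrel shuts down.
  Cygnet: +10 → 10 < 80
  Juno: +30 → 30 < 40
No further shutdowns.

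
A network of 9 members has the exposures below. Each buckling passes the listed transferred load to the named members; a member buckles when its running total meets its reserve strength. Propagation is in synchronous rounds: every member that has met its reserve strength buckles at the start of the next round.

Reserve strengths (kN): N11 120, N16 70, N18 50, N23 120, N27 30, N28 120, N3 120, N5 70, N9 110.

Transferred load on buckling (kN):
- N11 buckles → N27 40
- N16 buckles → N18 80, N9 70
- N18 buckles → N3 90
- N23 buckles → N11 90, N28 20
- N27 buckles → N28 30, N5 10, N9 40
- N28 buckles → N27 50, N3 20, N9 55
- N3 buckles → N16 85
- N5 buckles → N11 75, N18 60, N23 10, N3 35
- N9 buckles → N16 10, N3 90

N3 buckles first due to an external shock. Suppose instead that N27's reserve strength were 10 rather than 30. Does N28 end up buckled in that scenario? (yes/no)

With N27's reserve strength at 10:
Round 1 — N3 buckles (initial).
  N16: +85 → 85 ≥ 70
Round 2 — N16 buckles.
  N18: +80 → 80 ≥ 50
  N9: +70 → 70 < 110
Round 3 — N18 buckles.
No further bucklings.

no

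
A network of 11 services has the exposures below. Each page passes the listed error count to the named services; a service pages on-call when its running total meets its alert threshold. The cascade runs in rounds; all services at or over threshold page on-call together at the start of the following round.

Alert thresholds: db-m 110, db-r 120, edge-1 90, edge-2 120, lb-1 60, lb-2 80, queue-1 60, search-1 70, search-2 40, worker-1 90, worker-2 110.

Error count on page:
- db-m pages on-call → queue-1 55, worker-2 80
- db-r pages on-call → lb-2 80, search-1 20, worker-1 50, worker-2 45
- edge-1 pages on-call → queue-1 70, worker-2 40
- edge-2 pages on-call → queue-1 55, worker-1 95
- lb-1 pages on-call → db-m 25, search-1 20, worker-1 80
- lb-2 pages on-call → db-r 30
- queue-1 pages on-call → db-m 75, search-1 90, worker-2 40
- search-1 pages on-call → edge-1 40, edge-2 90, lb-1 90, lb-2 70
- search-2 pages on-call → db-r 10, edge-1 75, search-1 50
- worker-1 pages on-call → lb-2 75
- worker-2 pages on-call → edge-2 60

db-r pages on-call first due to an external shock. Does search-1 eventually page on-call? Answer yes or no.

no

Round 1 — db-r pages on-call (initial).
  lb-2: +80 → 80 ≥ 80
  search-1: +20 → 20 < 70
  worker-1: +50 → 50 < 90
  worker-2: +45 → 45 < 110
Round 2 — lb-2 pages on-call.
No further pages.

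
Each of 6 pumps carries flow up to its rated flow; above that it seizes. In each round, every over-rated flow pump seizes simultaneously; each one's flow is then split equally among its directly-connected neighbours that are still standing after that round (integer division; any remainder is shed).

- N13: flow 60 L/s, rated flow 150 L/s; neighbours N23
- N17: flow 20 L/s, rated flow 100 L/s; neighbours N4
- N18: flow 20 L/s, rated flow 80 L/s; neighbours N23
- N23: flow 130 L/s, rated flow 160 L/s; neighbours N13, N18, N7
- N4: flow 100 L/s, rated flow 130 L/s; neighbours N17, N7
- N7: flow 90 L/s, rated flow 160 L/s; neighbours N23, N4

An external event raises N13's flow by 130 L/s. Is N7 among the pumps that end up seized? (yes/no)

yes

Round 1 — N13 at 190 > 150. N13 seizes.
  N13 sheds 190 L/s to N23: 190 each.
    N23: 130+190 = 320 > 160
Round 2 — N23 seizes.
  N23 sheds 320 L/s to N18, N7: 160 each.
    N18: 20+160 = 180 > 80
    N7: 90+160 = 250 > 160
Round 3 — N18, N7 seize.
  N18 sheds 180 L/s: no online neighbours, lost.
  N7 sheds 250 L/s to N4: 250 each.
    N4: 100+250 = 350 > 130
Round 4 — N4 seizes.
  N4 sheds 350 L/s to N17: 350 each.
    N17: 20+350 = 370 > 100
Round 5 — N17 seizes.
  N17 sheds 370 L/s: no online neighbours, lost.
No further seizures.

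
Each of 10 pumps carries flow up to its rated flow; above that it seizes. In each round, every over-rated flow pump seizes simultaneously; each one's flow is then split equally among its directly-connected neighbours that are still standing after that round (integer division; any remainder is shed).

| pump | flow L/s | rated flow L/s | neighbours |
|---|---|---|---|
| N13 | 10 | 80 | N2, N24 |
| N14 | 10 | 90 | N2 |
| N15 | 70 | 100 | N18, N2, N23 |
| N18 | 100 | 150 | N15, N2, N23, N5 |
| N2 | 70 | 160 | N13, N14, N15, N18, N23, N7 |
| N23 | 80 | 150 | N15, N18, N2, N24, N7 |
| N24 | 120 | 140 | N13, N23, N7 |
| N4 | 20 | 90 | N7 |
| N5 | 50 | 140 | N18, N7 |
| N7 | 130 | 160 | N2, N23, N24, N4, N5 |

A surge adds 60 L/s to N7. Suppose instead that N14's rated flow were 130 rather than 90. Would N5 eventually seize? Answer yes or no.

yes

With N14's rated flow at 130:
Round 1 — N7 at 190 > 160. N7 seizes.
  N7 sheds 190 L/s to N2, N23, N24, N4, N5: 38 each.
    N2: 70+38 = 108 ≤ 160
    N23: 80+38 = 118 ≤ 150
    N24: 120+38 = 158 > 140
    N4: 20+38 = 58 ≤ 90
    N5: 50+38 = 88 ≤ 140
Round 2 — N24 seizes.
  N24 sheds 158 L/s to N13, N23: 79 each.
    N13: 10+79 = 89 > 80
    N23: 118+79 = 197 > 150
Round 3 — N13, N23 seize.
  N13 sheds 89 L/s to N2: 89 each.
    N2: 108+89 = 197 > 160
  N23 sheds 197 L/s to N15, N18, N2: 65 each (2 lost).
    N15: 70+65 = 135 > 100
    N18: 100+65 = 165 > 150
    N2: 197+65 = 262 > 160
Round 4 — N15, N18, N2 seize.
  N15 sheds 135 L/s: no online neighbours, lost.
  N18 sheds 165 L/s to N5: 165 each.
    N5: 88+165 = 253 > 140
  N2 sheds 262 L/s to N14: 262 each.
    N14: 10+262 = 272 > 130
Round 5 — N14, N5 seize.
  N14 sheds 272 L/s: no online neighbours, lost.
  N5 sheds 253 L/s: no online neighbours, lost.
No further seizures.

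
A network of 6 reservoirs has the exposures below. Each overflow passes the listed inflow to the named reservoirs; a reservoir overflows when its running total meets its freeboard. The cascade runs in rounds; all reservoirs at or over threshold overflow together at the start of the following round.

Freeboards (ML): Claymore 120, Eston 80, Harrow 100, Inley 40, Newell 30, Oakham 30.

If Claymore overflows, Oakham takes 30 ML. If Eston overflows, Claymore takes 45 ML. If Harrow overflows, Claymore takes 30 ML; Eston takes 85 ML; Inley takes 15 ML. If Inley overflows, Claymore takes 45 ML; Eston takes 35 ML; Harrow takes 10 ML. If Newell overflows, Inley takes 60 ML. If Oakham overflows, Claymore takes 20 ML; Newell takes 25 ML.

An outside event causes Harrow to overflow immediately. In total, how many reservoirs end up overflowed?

Round 1 — Harrow overflows (initial).
  Claymore: +30 → 30 < 120
  Eston: +85 → 85 ≥ 80
  Inley: +15 → 15 < 40
Round 2 — Eston overflows.
  Claymore: +45 → 75 < 120
No further overflows.

2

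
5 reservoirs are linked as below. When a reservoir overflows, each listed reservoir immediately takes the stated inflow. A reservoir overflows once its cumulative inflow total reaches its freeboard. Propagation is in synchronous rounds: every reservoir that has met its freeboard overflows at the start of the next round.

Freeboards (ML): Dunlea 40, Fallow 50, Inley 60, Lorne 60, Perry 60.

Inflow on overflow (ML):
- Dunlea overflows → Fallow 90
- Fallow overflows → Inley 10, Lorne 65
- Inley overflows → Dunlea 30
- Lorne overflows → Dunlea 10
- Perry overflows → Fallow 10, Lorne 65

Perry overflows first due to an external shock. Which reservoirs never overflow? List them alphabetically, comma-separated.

Dunlea, Fallow, Inley

Round 1 — Perry overflows (initial).
  Fallow: +10 → 10 < 50
  Lorne: +65 → 65 ≥ 60
Round 2 — Lorne overflows.
  Dunlea: +10 → 10 < 40
No further overflows.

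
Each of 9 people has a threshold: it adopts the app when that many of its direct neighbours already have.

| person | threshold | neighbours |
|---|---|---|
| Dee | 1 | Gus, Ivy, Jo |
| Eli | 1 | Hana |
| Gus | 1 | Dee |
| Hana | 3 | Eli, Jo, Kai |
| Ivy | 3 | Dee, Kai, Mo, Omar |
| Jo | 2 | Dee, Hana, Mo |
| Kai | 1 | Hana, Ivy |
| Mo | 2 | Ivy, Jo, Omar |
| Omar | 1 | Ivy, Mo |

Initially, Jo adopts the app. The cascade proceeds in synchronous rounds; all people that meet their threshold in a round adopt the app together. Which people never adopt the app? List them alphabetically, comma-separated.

Eli, Hana, Ivy, Kai, Mo, Omar

Round 1 — Jo adopts the app (initial).
Round 2 — checking thresholds:
  Dee: 1 of 3 neighbours ≥ 1, adopts the app.
  Hana: 1 of 3 neighbours < 3, holds.
  Mo: 1 of 3 neighbours < 2, holds.
Round 3 — checking thresholds:
  Gus: 1 of 1 neighbours ≥ 1, adopts the app.
  Hana: 1 of 3 neighbours < 3, holds.
  Ivy: 1 of 4 neighbours < 3, holds.
  Mo: 1 of 3 neighbours < 2, holds.
Round 4 — no new adoptions; cascade stops.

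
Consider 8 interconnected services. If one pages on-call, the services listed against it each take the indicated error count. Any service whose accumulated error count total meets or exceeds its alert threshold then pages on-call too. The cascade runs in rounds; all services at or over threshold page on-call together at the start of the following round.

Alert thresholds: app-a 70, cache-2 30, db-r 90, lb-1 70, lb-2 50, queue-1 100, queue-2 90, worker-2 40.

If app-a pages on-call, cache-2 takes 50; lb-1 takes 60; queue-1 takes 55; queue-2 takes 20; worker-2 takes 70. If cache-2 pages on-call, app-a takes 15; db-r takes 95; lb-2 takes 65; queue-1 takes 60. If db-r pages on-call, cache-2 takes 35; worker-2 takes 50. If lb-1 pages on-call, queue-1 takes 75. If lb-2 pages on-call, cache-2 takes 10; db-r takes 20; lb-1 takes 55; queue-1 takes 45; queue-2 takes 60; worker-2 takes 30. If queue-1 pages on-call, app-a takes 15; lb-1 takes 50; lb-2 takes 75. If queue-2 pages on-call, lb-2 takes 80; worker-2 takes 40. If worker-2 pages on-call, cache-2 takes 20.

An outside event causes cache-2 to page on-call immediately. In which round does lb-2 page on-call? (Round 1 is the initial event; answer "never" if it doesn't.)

2

Round 1 — cache-2 pages on-call (initial).
  app-a: +15 → 15 < 70
  db-r: +95 → 95 ≥ 90
  lb-2: +65 → 65 ≥ 50
  queue-1: +60 → 60 < 100
Round 2 — db-r, lb-2 page on-call.
  lb-1: +55 → 55 < 70
  queue-1: +45 → 105 ≥ 100
  queue-2: +60 → 60 < 90
  worker-2: +50+30 → 80 ≥ 40
Round 3 — queue-1, worker-2 page on-call.
  app-a: +15 → 30 < 70
  lb-1: +50 → 105 ≥ 70
Round 4 — lb-1 pages on-call.
No further pages.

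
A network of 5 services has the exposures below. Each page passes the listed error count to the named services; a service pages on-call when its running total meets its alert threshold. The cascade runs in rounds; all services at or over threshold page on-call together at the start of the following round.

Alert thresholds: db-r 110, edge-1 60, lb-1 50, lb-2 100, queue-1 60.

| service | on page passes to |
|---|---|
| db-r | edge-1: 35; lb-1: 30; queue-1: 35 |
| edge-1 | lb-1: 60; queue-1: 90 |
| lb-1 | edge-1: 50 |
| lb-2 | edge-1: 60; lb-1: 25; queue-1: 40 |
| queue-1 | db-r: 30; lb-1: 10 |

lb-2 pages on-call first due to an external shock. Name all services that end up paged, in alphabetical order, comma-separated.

edge-1, lb-1, lb-2, queue-1

Round 1 — lb-2 pages on-call (initial).
  edge-1: +60 → 60 ≥ 60
  lb-1: +25 → 25 < 50
  queue-1: +40 → 40 < 60
Round 2 — edge-1 pages on-call.
  lb-1: +60 → 85 ≥ 50
  queue-1: +90 → 130 ≥ 60
Round 3 — lb-1, queue-1 page on-call.
  db-r: +30 → 30 < 110
No further pages.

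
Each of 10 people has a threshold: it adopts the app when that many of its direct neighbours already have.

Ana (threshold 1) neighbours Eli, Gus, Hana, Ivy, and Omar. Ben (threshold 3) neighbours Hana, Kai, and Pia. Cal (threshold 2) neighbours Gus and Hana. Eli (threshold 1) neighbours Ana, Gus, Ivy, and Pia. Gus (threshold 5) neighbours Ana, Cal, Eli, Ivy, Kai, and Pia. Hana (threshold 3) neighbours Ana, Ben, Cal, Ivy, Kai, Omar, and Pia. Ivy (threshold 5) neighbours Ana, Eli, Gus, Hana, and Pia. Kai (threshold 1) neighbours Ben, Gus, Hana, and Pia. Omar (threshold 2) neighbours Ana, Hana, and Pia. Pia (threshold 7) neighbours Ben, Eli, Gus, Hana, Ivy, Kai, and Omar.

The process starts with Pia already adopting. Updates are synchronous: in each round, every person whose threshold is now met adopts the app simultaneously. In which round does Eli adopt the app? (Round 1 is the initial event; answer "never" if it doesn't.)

2

Round 1 — Pia adopts the app (initial).
Round 2 — checking thresholds:
  Ben: 1 of 3 neighbours < 3, not yet.
  Eli: 1 of 4 neighbours ≥ 1, adopts the app.
  Gus: 1 of 6 neighbours < 5, not yet.
  Hana: 1 of 7 neighbours < 3, not yet.
  Ivy: 1 of 5 neighbours < 5, not yet.
  Kai: 1 of 4 neighbours ≥ 1, adopts the app.
  Omar: 1 of 3 neighbours < 2, not yet.
Round 3 — checking thresholds:
  Ana: 1 of 5 neighbours ≥ 1, adopts the app.
  Ben: 2 of 3 neighbours < 3, not yet.
  Gus: 3 of 6 neighbours < 5, not yet.
  Hana: 2 of 7 neighbours < 3, not yet.
  Ivy: 2 of 5 neighbours < 5, not yet.
  Omar: 1 of 3 neighbours < 2, not yet.
Round 4 — checking thresholds:
  Ben: 2 of 3 neighbours < 3, not yet.
  Gus: 4 of 6 neighbours < 5, not yet.
  Hana: 3 of 7 neighbours ≥ 3, adopts the app.
  Ivy: 3 of 5 neighbours < 5, not yet.
  Omar: 2 of 3 neighbours ≥ 2, adopts the app.
Round 5 — checking thresholds:
  Ben: 3 of 3 neighbours ≥ 3, adopts the app.
  Cal: 1 of 2 neighbours < 2, not yet.
  Gus: 4 of 6 neighbours < 5, not yet.
  Ivy: 4 of 5 neighbours < 5, not yet.
Round 6 — no new adoptions; cascade stops.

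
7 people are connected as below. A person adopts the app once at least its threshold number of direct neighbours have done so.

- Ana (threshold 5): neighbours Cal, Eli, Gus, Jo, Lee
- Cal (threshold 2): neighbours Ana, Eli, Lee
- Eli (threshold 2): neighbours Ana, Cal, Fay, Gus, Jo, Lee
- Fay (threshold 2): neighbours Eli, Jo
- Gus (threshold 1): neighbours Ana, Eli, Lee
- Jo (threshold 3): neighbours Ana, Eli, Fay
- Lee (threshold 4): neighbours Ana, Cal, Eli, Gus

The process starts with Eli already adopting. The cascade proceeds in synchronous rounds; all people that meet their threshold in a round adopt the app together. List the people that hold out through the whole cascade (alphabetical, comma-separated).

Ana, Cal, Fay, Jo, Lee

Round 1 — Eli adopts the app (initial).
Round 2 — checking thresholds:
  Ana: 1 of 5 neighbours < 5, holds.
  Cal: 1 of 3 neighbours < 2, holds.
  Fay: 1 of 2 neighbours < 2, holds.
  Gus: 1 of 3 neighbours ≥ 1, adopts the app.
  Jo: 1 of 3 neighbours < 3, holds.
  Lee: 1 of 4 neighbours < 4, holds.
Round 3 — no new adoptions; cascade stops.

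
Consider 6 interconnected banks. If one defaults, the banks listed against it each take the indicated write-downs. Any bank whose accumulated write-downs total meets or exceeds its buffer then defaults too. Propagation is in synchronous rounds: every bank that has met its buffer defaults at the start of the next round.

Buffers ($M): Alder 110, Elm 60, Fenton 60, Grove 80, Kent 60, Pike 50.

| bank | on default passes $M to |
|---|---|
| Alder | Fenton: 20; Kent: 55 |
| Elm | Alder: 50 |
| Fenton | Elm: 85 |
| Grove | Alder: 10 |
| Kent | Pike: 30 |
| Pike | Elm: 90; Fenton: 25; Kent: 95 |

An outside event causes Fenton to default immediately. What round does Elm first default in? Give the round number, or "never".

2

Round 1 — Fenton defaults (initial).
  Elm: +85 → 85 ≥ 60
Round 2 — Elm defaults.
  Alder: +50 → 50 < 110
No further defaults.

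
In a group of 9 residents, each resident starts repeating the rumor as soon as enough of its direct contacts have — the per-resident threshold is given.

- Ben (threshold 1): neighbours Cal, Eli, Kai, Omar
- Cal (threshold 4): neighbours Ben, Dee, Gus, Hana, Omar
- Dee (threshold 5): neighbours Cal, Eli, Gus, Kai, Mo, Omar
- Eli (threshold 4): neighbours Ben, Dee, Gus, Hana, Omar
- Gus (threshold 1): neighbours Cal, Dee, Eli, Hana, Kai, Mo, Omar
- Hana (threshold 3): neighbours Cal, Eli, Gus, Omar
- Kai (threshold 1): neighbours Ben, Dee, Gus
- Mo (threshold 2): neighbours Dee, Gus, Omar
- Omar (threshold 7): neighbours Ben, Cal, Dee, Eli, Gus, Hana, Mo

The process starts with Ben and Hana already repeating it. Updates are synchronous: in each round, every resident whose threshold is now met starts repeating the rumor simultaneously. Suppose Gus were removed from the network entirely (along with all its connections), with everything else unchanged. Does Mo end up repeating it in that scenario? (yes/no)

With Gus removed:
Round 1 — Ben, Hana start repeating the rumor (initial).
Round 2 — checking thresholds:
  Cal: 2 of 4 neighbours < 4, not yet.
  Eli: 2 of 4 neighbours < 4, not yet.
  Kai: 1 of 2 neighbours ≥ 1, starts repeating the rumor.
  Omar: 2 of 6 neighbours < 7, not yet.
Round 3 — no new spreads; cascade stops.

no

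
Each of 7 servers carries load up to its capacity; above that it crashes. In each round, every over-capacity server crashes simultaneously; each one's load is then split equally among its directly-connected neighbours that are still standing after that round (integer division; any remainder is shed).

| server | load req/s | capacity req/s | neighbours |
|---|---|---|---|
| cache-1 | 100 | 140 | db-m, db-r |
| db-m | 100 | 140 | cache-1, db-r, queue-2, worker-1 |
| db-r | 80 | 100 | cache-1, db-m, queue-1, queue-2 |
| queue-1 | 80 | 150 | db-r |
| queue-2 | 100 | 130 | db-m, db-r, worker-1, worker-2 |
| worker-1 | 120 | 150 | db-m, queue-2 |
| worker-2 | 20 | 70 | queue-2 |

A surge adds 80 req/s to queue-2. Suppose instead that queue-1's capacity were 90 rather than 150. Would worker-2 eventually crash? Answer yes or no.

no

With queue-1's capacity at 90:
Round 1 — queue-2 at 180 > 130. queue-2 crashes.
  queue-2 sheds 180 req/s to db-m, db-r, worker-1, worker-2: 45 each.
    db-m: 100+45 = 145 > 140
    db-r: 80+45 = 125 > 100
    worker-1: 120+45 = 165 > 150
    worker-2: 20+45 = 65 ≤ 70
Round 2 — db-m, db-r, worker-1 crash.
  db-m sheds 145 req/s to cache-1: 145 each.
    cache-1: 100+145 = 245 > 140
  db-r sheds 125 req/s to cache-1, queue-1: 62 each (1 lost).
    cache-1: 245+62 = 307 > 140
    queue-1: 80+62 = 142 > 90
  worker-1 sheds 165 req/s: no online neighbours, lost.
Round 3 — cache-1, queue-1 crash.
  cache-1 sheds 307 req/s: no online neighbours, lost.
  queue-1 sheds 142 req/s: no online neighbours, lost.
No further crashes.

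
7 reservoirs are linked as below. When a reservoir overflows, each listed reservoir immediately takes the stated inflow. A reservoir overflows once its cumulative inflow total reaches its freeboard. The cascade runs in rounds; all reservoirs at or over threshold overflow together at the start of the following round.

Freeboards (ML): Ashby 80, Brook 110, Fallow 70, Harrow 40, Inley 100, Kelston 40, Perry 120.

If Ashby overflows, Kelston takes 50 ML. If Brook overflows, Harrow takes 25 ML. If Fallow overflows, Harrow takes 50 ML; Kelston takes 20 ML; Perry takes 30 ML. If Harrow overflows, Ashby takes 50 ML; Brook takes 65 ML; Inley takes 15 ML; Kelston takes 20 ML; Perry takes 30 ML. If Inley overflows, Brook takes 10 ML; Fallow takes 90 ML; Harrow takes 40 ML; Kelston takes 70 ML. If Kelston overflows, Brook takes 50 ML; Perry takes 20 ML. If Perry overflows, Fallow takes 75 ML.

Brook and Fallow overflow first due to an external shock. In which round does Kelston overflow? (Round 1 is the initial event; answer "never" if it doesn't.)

3

Round 1 — Brook, Fallow overflow (initial).
  Harrow: +25+50 → 75 ≥ 40
  Kelston: +20 → 20 < 40
  Perry: +30 → 30 < 120
Round 2 — Harrow overflows.
  Ashby: +50 → 50 < 80
  Inley: +15 → 15 < 100
  Kelston: +20 → 40 ≥ 40
  Perry: +30 → 60 < 120
Round 3 — Kelston overflows.
  Perry: +20 → 80 < 120
No further overflows.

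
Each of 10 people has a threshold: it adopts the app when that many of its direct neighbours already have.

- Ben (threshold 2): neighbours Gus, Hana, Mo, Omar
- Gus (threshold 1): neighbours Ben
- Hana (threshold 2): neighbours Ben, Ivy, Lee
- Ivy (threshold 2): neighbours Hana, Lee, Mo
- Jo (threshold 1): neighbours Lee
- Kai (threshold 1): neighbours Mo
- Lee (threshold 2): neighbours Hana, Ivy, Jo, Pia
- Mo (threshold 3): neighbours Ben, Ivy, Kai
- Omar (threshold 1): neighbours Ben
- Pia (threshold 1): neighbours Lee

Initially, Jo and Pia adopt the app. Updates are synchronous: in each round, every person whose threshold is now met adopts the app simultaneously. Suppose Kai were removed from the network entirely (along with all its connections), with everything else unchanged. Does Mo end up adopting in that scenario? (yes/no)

no

With Kai removed:
Round 1 — Jo, Pia adopt the app (initial).
Round 2 — checking thresholds:
  Lee: 2 of 4 neighbours ≥ 2, adopts the app.
Round 3 — no new adoptions; cascade stops.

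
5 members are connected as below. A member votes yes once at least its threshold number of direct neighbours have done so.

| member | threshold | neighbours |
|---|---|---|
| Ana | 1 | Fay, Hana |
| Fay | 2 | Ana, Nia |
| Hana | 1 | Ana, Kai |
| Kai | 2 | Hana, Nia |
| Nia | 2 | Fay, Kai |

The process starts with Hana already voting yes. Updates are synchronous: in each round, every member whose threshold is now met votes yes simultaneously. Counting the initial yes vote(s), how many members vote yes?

2

Round 1 — Hana votes yes (initial).
Round 2 — checking thresholds:
  Ana: 1 of 2 neighbours ≥ 1, votes yes.
  Kai: 1 of 2 neighbours < 2, below threshold.
Round 3 — no new yes votes; cascade stops.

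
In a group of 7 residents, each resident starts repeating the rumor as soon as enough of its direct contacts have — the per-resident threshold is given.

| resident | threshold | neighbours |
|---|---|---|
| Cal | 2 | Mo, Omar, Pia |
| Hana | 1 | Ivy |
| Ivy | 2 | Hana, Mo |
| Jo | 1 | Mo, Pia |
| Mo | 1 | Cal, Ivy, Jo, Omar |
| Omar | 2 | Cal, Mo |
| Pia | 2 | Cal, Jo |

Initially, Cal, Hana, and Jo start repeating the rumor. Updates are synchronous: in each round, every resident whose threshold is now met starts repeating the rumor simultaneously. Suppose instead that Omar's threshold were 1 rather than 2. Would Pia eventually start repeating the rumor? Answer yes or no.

yes

With Omar's threshold at 1:
Round 1 — Cal, Hana, Jo start repeating the rumor (initial).
Round 2 — checking thresholds:
  Ivy: 1 of 2 neighbours < 2, not yet.
  Mo: 2 of 4 neighbours ≥ 1, starts repeating the rumor.
  Omar: 1 of 2 neighbours ≥ 1, starts repeating the rumor.
  Pia: 2 of 2 neighbours ≥ 2, starts repeating the rumor.
Round 3 — checking thresholds:
  Ivy: 2 of 2 neighbours ≥ 2, starts repeating the rumor.
Round 4 — no new spreads; cascade stops.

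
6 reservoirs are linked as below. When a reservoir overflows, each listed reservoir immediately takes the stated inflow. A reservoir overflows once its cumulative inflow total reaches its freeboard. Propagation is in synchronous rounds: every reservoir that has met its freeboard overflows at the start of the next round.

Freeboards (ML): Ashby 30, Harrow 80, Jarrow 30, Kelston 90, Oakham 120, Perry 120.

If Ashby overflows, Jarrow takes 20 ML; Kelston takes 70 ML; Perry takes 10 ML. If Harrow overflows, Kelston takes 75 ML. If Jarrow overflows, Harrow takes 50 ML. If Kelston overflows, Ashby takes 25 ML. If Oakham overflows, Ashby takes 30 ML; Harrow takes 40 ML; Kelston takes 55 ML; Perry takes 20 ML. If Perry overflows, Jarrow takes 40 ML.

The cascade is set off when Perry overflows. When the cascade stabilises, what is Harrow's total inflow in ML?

50

Round 1 — Perry overflows (initial).
  Jarrow: +40 → 40 ≥ 30
Round 2 — Jarrow overflows.
  Harrow: +50 → 50 < 80
No further overflows.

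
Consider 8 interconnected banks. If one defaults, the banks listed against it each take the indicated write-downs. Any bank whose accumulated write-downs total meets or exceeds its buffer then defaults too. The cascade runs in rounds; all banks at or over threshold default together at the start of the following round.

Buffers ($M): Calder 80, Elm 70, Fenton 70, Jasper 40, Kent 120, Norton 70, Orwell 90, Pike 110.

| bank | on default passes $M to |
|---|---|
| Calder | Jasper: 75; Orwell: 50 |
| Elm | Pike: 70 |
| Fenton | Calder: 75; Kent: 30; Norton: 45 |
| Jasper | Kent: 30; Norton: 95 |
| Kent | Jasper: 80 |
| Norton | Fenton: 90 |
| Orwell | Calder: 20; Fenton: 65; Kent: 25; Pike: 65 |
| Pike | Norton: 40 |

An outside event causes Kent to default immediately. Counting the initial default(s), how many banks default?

4

Round 1 — Kent defaults (initial).
  Jasper: +80 → 80 ≥ 40
Round 2 — Jasper defaults.
  Norton: +95 → 95 ≥ 70
Round 3 — Norton defaults.
  Fenton: +90 → 90 ≥ 70
Round 4 — Fenton defaults.
  Calder: +75 → 75 < 80
No further defaults.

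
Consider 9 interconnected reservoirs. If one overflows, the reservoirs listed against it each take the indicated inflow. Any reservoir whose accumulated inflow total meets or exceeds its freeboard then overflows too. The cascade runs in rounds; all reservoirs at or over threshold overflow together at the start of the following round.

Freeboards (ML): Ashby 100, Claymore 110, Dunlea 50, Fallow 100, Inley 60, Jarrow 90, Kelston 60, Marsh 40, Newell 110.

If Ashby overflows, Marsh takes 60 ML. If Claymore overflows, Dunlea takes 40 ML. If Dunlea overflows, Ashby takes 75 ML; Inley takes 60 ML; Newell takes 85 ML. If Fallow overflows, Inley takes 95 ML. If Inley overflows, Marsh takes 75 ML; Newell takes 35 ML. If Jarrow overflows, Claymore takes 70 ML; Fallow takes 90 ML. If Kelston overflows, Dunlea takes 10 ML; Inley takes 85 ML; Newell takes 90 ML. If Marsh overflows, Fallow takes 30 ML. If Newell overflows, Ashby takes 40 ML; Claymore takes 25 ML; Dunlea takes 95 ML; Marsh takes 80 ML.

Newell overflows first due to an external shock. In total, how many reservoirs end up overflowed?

Round 1 — Newell overflows (initial).
  Ashby: +40 → 40 < 100
  Claymore: +25 → 25 < 110
  Dunlea: +95 → 95 ≥ 50
  Marsh: +80 → 80 ≥ 40
Round 2 — Dunlea, Marsh overflow.
  Ashby: +75 → 115 ≥ 100
  Fallow: +30 → 30 < 100
  Inley: +60 → 60 ≥ 60
Round 3 — Ashby, Inley overflow.
No further overflows.

5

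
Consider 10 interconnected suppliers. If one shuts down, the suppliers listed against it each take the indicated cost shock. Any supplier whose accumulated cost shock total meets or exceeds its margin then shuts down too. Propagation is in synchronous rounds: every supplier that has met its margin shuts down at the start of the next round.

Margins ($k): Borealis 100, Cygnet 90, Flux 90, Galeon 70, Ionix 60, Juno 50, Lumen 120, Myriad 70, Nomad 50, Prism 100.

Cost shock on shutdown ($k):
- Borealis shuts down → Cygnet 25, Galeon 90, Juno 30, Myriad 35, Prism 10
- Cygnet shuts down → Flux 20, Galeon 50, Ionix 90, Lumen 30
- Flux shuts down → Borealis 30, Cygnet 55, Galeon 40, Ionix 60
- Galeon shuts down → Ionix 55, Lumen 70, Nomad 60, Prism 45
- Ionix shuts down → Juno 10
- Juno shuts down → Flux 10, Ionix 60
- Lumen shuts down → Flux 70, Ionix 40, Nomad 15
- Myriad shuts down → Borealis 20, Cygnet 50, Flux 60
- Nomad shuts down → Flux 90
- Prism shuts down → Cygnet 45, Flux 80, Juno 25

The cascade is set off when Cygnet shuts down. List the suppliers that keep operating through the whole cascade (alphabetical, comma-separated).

Round 1 — Cygnet shuts down (initial).
  Flux: +20 → 20 < 90
  Galeon: +50 → 50 < 70
  Ionix: +90 → 90 ≥ 60
  Lumen: +30 → 30 < 120
Round 2 — Ionix shuts down.
  Juno: +10 → 10 < 50
No further shutdowns.

Borealis, Flux, Galeon, Juno, Lumen, Myriad, Nomad, Prism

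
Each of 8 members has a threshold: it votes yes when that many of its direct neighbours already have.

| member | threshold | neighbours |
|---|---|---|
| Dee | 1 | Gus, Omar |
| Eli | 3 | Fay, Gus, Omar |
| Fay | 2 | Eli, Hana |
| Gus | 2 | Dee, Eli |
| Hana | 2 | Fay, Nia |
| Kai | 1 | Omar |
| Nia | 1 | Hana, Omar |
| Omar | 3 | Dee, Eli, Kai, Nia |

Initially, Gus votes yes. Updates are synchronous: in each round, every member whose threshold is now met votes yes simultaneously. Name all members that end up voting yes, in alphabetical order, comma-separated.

Round 1 — Gus votes yes (initial).
Round 2 — checking thresholds:
  Dee: 1 of 2 neighbours ≥ 1, votes yes.
  Eli: 1 of 3 neighbours < 3, not yet.
Round 3 — no new yes votes; cascade stops.

Dee, Gus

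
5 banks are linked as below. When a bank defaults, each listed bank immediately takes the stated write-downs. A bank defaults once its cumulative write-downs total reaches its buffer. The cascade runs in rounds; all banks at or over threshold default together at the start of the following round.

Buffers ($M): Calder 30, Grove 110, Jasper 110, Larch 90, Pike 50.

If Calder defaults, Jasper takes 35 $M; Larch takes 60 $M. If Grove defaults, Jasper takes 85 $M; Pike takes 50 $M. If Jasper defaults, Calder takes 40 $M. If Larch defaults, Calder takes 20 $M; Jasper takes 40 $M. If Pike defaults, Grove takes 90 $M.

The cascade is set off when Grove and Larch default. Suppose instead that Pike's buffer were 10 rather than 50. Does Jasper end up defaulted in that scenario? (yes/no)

yes

With Pike's buffer at 10:
Round 1 — Grove, Larch default (initial).
  Calder: +20 → 20 < 30
  Jasper: +85+40 → 125 ≥ 110
  Pike: +50 → 50 ≥ 10
Round 2 — Jasper, Pike default.
  Calder: +40 → 60 ≥ 30
Round 3 — Calder defaults.
No further defaults.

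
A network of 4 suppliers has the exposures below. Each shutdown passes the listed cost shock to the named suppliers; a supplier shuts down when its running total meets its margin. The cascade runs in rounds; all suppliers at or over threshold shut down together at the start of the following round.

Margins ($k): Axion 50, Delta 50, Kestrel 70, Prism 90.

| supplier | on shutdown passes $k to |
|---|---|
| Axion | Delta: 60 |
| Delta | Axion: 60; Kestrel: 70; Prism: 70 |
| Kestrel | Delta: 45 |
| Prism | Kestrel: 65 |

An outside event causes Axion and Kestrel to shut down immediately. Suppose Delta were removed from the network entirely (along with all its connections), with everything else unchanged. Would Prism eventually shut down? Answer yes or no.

no

With Delta removed:
Round 1 — Axion, Kestrel shut down (initial).
No further shutdowns.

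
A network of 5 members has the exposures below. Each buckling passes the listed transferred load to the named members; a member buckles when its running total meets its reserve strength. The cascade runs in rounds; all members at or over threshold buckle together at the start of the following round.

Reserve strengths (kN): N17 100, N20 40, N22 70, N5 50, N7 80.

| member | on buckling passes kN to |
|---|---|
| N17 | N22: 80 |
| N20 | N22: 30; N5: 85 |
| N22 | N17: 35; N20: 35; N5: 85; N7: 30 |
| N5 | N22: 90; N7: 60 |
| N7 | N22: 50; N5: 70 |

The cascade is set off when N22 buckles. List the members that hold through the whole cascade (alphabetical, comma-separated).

Round 1 — N22 buckles (initial).
  N17: +35 → 35 < 100
  N20: +35 → 35 < 40
  N5: +85 → 85 ≥ 50
  N7: +30 → 30 < 80
Round 2 — N5 buckles.
  N7: +60 → 90 ≥ 80
Round 3 — N7 buckles.
No further bucklings.

N17, N20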